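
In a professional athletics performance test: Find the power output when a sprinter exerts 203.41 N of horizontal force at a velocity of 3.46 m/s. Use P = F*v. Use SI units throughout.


P = F * v
P = 203.41 * 3.46
P = 703.7986 W

703.7986 W


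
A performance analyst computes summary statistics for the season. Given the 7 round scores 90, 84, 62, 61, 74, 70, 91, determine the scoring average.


Average = sum / n
Sum = 532
Average = 532 / 7 = 76

76


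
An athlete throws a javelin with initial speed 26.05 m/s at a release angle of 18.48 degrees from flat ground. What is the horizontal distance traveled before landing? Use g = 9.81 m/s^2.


R = v^2 * sin(2*theta) / g
Convert angle to radians: theta = 18.48 deg = 0.3225 rad
sin(2*theta) = sin(0.6451) = 0.6013
R = 26.05^2 * 0.6013 / 9.81
R = 678.6025 * 0.6013 / 9.81 = 41.5917 m

41.5917 m


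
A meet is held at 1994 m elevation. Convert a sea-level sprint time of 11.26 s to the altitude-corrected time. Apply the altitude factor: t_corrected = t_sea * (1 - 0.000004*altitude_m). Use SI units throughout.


Correction factor = 1 - 0.000004 * 1994 = 0.992024
t_corrected = t_sea * factor = 11.26 * 0.992024
t_corrected = 11.1702 s

11.1702 s


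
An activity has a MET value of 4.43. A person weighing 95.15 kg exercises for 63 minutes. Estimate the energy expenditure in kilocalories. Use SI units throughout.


kcal = MET * mass * time_hr
Convert time: 63 min = 1.05 hr
kcal = 4.43 * 95.15 * 1.05
kcal = 442.5902 kcal

442.5902 kcal


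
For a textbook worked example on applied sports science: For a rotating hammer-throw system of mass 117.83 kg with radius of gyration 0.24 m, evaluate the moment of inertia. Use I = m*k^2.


I = m * k^2
I = 117.83 * 0.24^2
I = 117.83 * 0.0576 = 6.787 kg*m^2

6.787 kg*m^2


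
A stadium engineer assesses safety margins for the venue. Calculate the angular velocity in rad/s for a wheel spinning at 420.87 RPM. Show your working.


omega = RPM * 2 * pi / 60
omega = 420.87 * 2 * 3.14159 / 60
omega = 2644.4042 / 60 = 44.0734 rad/s

44.0734 rad/s


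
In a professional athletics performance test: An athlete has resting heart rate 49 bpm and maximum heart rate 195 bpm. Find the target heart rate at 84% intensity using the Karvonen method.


Target = HRrest + pct*(HRmax - HRrest)
Heart rate reserve = HRmax - HRrest = 195 - 49 = 146 bpm
Fraction = 84% = 0.84
Target = 49 + 0.84 * 146
Target = 49 + 122.64 = 171.64 bpm

171.64 bpm


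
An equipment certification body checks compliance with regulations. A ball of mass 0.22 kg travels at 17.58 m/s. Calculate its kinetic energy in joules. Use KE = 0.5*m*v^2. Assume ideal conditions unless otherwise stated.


KE = 0.5 * m * v^2
KE = 0.5 * 0.22 * 17.58^2
KE = 0.5 * 0.22 * 309.0564 = 33.9962 J

33.9962 J


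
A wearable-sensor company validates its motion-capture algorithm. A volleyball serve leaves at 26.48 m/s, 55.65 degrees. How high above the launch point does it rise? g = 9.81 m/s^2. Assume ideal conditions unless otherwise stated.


H = (v*sin(theta))^2 / (2*g)
vy = v*sin(theta) = 26.48 * sin(55.65 deg) = 21.8621 m/s
H = vy^2 / (2*g) = 477.9493 / (2*9.81)
H = 477.9493 / 19.62 = 24.3603 m

24.3603 m


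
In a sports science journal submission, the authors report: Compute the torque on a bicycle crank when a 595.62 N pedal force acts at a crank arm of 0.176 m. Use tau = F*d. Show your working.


tau = F * d
tau = 595.62 * 0.176
tau = 104.8291 N*m

104.8291 N*m


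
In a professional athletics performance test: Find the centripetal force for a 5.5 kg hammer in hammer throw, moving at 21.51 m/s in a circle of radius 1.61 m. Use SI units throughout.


Fc = m * v^2 / r
v^2 = 21.51^2 = 462.6801
Fc = 5.5 * 462.6801 / 1.61
Fc = 2544.7406 / 1.61 = 1580.5842 N

1580.5842 N


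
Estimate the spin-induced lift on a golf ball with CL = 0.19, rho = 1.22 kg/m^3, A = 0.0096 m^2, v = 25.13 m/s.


FM = 0.5 * CL * rho * A * v^2
FM = 0.5 * 0.19 * 1.22 * 0.0096 * 25.13^2
v^2 = 631.5169
FM = 0.5 * 0.19 * 1.22 * 0.0096 * 631.5169 = 0.7027 N

0.7027 N


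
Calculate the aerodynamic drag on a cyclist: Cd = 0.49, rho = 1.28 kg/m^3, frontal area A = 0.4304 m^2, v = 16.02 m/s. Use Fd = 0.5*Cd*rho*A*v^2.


Fd = 0.5 * Cd * rho * A * v^2
Fd = 0.5 * 0.49 * 1.28 * 0.4304 * 16.02^2
v^2 = 256.6404
Fd = 0.5 * 0.49 * 1.28 * 0.4304 * 256.6404 = 34.6396 N

34.6396 N


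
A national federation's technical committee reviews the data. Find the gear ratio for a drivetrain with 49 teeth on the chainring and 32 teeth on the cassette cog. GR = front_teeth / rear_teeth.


GR = front_teeth / rear_teeth
GR = 49 / 32
GR = 1.5312

1.5312


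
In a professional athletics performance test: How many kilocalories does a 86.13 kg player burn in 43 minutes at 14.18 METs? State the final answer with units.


kcal = MET * mass * time_hr
Convert time: 43 min = 0.7167 hr
kcal = 14.18 * 86.13 * 0.7167
kcal = 875.2818 kcal

875.2818 kcal


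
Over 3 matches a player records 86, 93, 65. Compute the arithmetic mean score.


Average = sum / n
Sum = 244
Average = 244 / 3 = 81.3333

81.3333


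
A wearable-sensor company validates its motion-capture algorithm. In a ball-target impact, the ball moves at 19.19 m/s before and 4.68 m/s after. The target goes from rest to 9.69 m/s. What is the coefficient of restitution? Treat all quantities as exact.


e = (v2_after - v1_after) / (v1_before - v2_before)
Numerator = 9.69 - 4.68 = 5.01
Denominator = 19.19 - 0 = 19.19
e = 5.01 / 19.19 = 0.2611

0.2611


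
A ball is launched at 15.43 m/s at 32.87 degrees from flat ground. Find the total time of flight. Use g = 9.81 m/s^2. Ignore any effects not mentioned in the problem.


T = 2*v*sin(theta)/g
sin(theta) = sin(32.87 deg) = 0.5427
T = 2*15.43*0.5427 / 9.81
T = 16.7488 / 9.81 = 1.7073 s

1.7073 s


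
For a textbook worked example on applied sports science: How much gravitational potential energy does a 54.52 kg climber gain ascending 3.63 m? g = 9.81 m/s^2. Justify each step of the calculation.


PE = m * g * h
PE = 54.52 * 9.81 * 3.63
PE = 534.8412 * 3.63 = 1941.4736 J

1941.4736 J


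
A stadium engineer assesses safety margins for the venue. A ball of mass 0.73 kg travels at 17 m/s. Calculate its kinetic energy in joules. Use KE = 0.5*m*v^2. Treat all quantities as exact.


KE = 0.5 * m * v^2
KE = 0.5 * 0.73 * 17^2
KE = 0.5 * 0.73 * 289 = 105.485 J

105.485 J


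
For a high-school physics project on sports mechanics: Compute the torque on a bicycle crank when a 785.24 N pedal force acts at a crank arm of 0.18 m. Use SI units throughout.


tau = F * d
tau = 785.24 * 0.18
tau = 141.3432 N*m

141.3432 N*m


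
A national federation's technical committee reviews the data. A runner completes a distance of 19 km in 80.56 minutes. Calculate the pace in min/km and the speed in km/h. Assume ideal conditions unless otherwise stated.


Pace = time / distance = 80.56 min / 19 km = 4.24 min/km
Speed = distance / time_in_hours = 19 / 1.3427 hr
Speed = 14.1509 km/h

4.24 min/km, 14.1509 km/h


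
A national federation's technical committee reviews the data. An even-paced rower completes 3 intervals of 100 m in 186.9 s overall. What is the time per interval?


Split time = total_time / n_laps = 186.9 / 3
Split time = 62.3 s per lap

62.3 s


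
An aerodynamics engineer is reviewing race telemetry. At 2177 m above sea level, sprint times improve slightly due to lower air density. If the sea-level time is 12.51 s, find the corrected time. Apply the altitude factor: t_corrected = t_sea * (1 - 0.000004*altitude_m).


Correction factor = 1 - 0.000004 * 2177 = 0.991292
t_corrected = t_sea * factor = 12.51 * 0.991292
t_corrected = 12.4011 s

12.4011 s


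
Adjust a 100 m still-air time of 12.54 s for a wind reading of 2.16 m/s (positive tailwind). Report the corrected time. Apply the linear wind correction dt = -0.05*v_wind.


dt = -0.05 * v_wind = -0.05 * 2.16 = -0.108 s
t_corrected = t_still + dt = 12.54 + (-0.108)
t_corrected = 12.432 s

12.432 s


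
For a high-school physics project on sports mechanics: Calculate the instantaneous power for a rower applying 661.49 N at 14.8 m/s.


P = F * v
P = 661.49 * 14.8
P = 9790.052 W

9790.052 W


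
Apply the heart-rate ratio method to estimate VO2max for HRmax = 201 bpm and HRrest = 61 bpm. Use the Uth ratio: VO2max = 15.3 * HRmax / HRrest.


VO2max = 15.3 * HRmax / HRrest
VO2max = 15.3 * 201 / 61
VO2max = 3075.3 / 61 = 50.4148 mL/kg/min

50.4148 mL/kg/min


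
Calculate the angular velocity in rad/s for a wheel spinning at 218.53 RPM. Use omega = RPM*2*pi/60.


omega = RPM * 2 * pi / 60
omega = 218.53 * 2 * 3.14159 / 60
omega = 1373.0645 / 60 = 22.8844 rad/s

22.8844 rad/s


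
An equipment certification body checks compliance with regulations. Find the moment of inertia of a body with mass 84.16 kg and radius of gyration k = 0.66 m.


I = m * k^2
I = 84.16 * 0.66^2
I = 84.16 * 0.4356 = 36.6601 kg*m^2

36.6601 kg*m^2


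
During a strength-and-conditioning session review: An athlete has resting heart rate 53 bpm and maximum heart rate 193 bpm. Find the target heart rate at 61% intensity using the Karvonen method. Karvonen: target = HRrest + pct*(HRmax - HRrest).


Target = HRrest + pct*(HRmax - HRrest)
Heart rate reserve = HRmax - HRrest = 193 - 53 = 140 bpm
Fraction = 61% = 0.61
Target = 53 + 0.61 * 140
Target = 53 + 85.4 = 138.4 bpm

138.4 bpm


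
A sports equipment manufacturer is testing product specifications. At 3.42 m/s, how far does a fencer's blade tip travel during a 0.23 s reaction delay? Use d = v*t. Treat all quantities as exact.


d = v * t
d = 3.42 * 0.23
d = 0.7866 m

0.7866 m


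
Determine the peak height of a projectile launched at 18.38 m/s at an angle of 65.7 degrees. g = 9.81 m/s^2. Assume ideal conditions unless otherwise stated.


H = (v*sin(theta))^2 / (2*g)
vy = v*sin(theta) = 18.38 * sin(65.7 deg) = 16.7516 m/s
H = vy^2 / (2*g) = 280.6158 / (2*9.81)
H = 280.6158 / 19.62 = 14.3025 m

14.3025 m


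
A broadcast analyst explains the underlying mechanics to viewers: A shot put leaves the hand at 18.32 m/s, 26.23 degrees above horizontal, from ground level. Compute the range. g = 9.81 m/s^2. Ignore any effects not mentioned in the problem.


R = v^2 * sin(2*theta) / g
Convert angle to radians: theta = 26.23 deg = 0.4578 rad
sin(2*theta) = sin(0.9156) = 0.7929
R = 18.32^2 * 0.7929 / 9.81
R = 335.6224 * 0.7929 / 9.81 = 27.1279 m

27.1279 m


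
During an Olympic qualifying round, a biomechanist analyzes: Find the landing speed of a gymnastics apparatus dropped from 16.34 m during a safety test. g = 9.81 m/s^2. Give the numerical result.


v = sqrt(2 * g * h)
v = sqrt(2 * 9.81 * 16.34)
v = sqrt(320.5908) = 17.905 m/s

17.905 m/s


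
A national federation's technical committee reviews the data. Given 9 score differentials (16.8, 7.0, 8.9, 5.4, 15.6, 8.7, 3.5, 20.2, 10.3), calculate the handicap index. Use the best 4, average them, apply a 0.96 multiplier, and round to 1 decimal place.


All differentials: 16.8, 7.0, 8.9, 5.4, 15.6, 8.7, 3.5, 20.2, 10.3
Sorted: 3.5, 5.4, 7.0, 8.7, 8.9, 10.3, 15.6, 16.8, 20.2
Best 4: 3.5, 5.4, 7.0, 8.7
Average of best = 24.6 / 4 = 6.15
Raw index = 6.15 * 0.96 = 5.904
Handicap index = round(5.904, 1) = 5.9

5.9


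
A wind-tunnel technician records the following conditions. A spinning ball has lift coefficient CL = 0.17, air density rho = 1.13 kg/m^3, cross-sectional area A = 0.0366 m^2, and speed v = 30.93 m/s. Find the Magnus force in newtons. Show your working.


FM = 0.5 * CL * rho * A * v^2
FM = 0.5 * 0.17 * 1.13 * 0.0366 * 30.93^2
v^2 = 956.6649
FM = 0.5 * 0.17 * 1.13 * 0.0366 * 956.6649 = 3.3631 N

3.3631 N


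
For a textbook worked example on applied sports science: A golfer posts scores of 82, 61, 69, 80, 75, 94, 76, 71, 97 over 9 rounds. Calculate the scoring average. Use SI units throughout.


Average = sum / n
Sum = 705
Average = 705 / 9 = 78.3333

78.3333


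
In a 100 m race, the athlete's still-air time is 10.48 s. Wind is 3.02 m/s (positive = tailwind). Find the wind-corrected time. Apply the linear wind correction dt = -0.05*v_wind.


dt = -0.05 * v_wind = -0.05 * 3.02 = -0.151 s
t_corrected = t_still + dt = 10.48 + (-0.151)
t_corrected = 10.329 s

10.329 s


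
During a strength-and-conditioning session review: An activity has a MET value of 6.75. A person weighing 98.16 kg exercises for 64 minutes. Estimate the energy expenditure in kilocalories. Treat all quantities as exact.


kcal = MET * mass * time_hr
Convert time: 64 min = 1.0667 hr
kcal = 6.75 * 98.16 * 1.0667
kcal = 706.752 kcal

706.752 kcal


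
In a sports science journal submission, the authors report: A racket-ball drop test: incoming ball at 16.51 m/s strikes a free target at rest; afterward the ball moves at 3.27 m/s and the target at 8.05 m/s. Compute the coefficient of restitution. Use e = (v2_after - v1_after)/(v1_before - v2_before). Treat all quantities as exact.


e = (v2_after - v1_after) / (v1_before - v2_before)
Numerator = 8.05 - 3.27 = 4.78
Denominator = 16.51 - 0 = 16.51
e = 4.78 / 16.51 = 0.2895

0.2895


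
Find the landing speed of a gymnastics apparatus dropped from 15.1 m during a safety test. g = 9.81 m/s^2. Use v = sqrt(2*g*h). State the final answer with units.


v = sqrt(2 * g * h)
v = sqrt(2 * 9.81 * 15.1)
v = sqrt(296.262) = 17.2123 m/s

17.2123 m/s


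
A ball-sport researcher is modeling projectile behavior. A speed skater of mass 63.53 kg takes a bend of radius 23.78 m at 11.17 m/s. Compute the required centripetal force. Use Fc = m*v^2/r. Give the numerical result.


Fc = m * v^2 / r
v^2 = 11.17^2 = 124.7689
Fc = 63.53 * 124.7689 / 23.78
Fc = 7926.5682 / 23.78 = 333.3292 N

333.3292 N


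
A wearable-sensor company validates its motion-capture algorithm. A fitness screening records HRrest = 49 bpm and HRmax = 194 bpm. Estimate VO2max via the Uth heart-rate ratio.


VO2max = 15.3 * HRmax / HRrest
VO2max = 15.3 * 194 / 49
VO2max = 2968.2 / 49 = 60.5755 mL/kg/min

60.5755 mL/kg/min


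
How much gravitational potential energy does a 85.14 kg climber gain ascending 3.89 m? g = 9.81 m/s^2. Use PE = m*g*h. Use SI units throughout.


PE = m * g * h
PE = 85.14 * 9.81 * 3.89
PE = 835.2234 * 3.89 = 3249.019 J

3249.019 J


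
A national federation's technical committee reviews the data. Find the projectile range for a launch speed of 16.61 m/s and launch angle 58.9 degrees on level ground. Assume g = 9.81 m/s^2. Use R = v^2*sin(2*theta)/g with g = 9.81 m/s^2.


R = v^2 * sin(2*theta) / g
Convert angle to radians: theta = 58.9 deg = 1.028 rad
sin(2*theta) = sin(2.056) = 0.8846
R = 16.61^2 * 0.8846 / 9.81
R = 275.8921 * 0.8846 / 9.81 = 24.8776 m

24.8776 m


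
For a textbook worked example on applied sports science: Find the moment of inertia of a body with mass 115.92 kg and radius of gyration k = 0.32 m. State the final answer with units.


I = m * k^2
I = 115.92 * 0.32^2
I = 115.92 * 0.1024 = 11.8702 kg*m^2

11.8702 kg*m^2


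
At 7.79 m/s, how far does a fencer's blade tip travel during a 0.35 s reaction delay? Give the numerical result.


d = v * t
d = 7.79 * 0.35
d = 2.7265 m

2.7265 m


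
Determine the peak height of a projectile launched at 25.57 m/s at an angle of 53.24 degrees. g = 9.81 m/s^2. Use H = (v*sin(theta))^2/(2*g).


H = (v*sin(theta))^2 / (2*g)
vy = v*sin(theta) = 25.57 * sin(53.24 deg) = 20.4854 m/s
H = vy^2 / (2*g) = 419.6512 / (2*9.81)
H = 419.6512 / 19.62 = 21.3889 m

21.3889 m


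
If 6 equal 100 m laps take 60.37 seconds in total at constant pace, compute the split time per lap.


Split time = total_time / n_laps = 60.37 / 6
Split time = 10.0617 s per lap

10.0617 s


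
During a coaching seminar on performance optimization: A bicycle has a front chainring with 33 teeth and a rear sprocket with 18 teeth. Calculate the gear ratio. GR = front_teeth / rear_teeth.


GR = front_teeth / rear_teeth
GR = 33 / 18
GR = 1.8333

1.8333


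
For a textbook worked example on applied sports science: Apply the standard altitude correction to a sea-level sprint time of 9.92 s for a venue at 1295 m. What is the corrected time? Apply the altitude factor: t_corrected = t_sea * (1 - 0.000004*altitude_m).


Correction factor = 1 - 0.000004 * 1295 = 0.99482
t_corrected = t_sea * factor = 9.92 * 0.99482
t_corrected = 9.8686 s

9.8686 s


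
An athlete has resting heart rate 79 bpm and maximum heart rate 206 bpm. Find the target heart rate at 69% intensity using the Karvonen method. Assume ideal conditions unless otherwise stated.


Target = HRrest + pct*(HRmax - HRrest)
Heart rate reserve = HRmax - HRrest = 206 - 79 = 127 bpm
Fraction = 69% = 0.69
Target = 79 + 0.69 * 127
Target = 79 + 87.63 = 166.63 bpm

166.63 bpm


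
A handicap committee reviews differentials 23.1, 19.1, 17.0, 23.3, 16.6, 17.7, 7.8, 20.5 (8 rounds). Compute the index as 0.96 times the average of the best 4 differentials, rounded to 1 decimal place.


All differentials: 23.1, 19.1, 17.0, 23.3, 16.6, 17.7, 7.8, 20.5
Sorted: 7.8, 16.6, 17.0, 17.7, 19.1, 20.5, 23.1, 23.3
Best 4: 7.8, 16.6, 17.0, 17.7
Average of best = 59.1 / 4 = 14.775
Raw index = 14.775 * 0.96 = 14.184
Handicap index = round(14.184, 1) = 14.2

14.2


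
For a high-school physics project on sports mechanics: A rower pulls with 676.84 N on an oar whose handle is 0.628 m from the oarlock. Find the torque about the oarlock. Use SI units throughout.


tau = F * d
tau = 676.84 * 0.628
tau = 425.0555 N*m

425.0555 N*m


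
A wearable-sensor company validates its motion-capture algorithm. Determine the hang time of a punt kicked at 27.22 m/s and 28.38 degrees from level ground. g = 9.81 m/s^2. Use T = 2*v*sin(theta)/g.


T = 2*v*sin(theta)/g
sin(theta) = sin(28.38 deg) = 0.4753
T = 2*27.22*0.4753 / 9.81
T = 25.8763 / 9.81 = 2.6377 s

2.6377 s


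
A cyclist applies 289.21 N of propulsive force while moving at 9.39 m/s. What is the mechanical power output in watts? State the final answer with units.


P = F * v
P = 289.21 * 9.39
P = 2715.6819 W

2715.6819 W


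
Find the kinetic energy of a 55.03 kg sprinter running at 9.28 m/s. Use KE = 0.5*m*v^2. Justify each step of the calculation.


KE = 0.5 * m * v^2
KE = 0.5 * 55.03 * 9.28^2
KE = 0.5 * 55.03 * 86.1184 = 2369.5478 J

2369.5478 J


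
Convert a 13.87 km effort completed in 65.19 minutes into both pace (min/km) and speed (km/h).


Pace = time / distance = 65.19 min / 13.87 km = 4.7001 min/km
Speed = distance / time_in_hours = 13.87 / 1.0865 hr
Speed = 12.7658 km/h

4.7001 min/km, 12.7658 km/h


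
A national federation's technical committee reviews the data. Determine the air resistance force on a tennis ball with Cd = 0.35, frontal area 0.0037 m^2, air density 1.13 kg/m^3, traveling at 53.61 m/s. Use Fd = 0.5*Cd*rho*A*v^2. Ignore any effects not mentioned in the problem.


Fd = 0.5 * Cd * rho * A * v^2
Fd = 0.5 * 0.35 * 1.13 * 0.0037 * 53.61^2
v^2 = 2874.0321
Fd = 0.5 * 0.35 * 1.13 * 0.0037 * 2874.0321 = 2.1029 N

2.1029 N


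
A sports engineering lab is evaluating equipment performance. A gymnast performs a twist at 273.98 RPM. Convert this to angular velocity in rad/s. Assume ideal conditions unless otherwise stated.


omega = RPM * 2 * pi / 60
omega = 273.98 * 2 * 3.14159 / 60
omega = 1721.4671 / 60 = 28.6911 rad/s

28.6911 rad/s


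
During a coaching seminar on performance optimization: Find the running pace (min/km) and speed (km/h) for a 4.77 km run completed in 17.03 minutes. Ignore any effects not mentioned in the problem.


Pace = time / distance = 17.03 min / 4.77 km = 3.5702 min/km
Speed = distance / time_in_hours = 4.77 / 0.2838 hr
Speed = 16.8056 km/h

3.5702 min/km, 16.8056 km/h


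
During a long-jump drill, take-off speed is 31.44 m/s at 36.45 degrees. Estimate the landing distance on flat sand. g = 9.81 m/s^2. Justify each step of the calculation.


R = v^2 * sin(2*theta) / g
Convert angle to radians: theta = 36.45 deg = 0.6362 rad
sin(2*theta) = sin(1.2723) = 0.9558
R = 31.44^2 * 0.9558 / 9.81
R = 988.4736 * 0.9558 / 9.81 = 96.3075 m

96.3075 m


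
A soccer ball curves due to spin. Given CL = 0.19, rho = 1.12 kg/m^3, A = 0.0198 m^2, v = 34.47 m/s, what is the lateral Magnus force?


FM = 0.5 * CL * rho * A * v^2
FM = 0.5 * 0.19 * 1.12 * 0.0198 * 34.47^2
v^2 = 1188.1809
FM = 0.5 * 0.19 * 1.12 * 0.0198 * 1188.1809 = 2.5032 N

2.5032 N


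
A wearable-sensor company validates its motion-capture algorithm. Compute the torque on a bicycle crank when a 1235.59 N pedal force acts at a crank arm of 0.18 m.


tau = F * d
tau = 1235.59 * 0.18
tau = 222.4062 N*m

222.4062 N*m


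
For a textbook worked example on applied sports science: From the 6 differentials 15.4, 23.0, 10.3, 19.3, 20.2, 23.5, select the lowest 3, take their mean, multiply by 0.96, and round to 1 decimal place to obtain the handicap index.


All differentials: 15.4, 23.0, 10.3, 19.3, 20.2, 23.5
Sorted: 10.3, 15.4, 19.3, 20.2, 23.0, 23.5
Best 3: 10.3, 15.4, 19.3
Average of best = 45 / 3 = 15
Raw index = 15 * 0.96 = 14.4
Handicap index = round(14.4, 1) = 14.4

14.4


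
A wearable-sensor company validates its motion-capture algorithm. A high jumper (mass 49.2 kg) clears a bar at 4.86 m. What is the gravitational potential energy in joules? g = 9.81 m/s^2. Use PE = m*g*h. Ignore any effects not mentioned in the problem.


PE = m * g * h
PE = 49.2 * 9.81 * 4.86
PE = 482.652 * 4.86 = 2345.6887 J

2345.6887 J


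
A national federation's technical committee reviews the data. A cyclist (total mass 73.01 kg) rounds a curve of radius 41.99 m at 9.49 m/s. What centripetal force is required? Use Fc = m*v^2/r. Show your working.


Fc = m * v^2 / r
v^2 = 9.49^2 = 90.0601
Fc = 73.01 * 90.0601 / 41.99
Fc = 6575.2879 / 41.99 = 156.5918 N

156.5918 N


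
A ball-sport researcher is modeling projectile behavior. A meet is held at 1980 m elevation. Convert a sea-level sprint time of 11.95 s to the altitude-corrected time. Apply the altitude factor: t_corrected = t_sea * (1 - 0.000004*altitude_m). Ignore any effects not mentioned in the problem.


Correction factor = 1 - 0.000004 * 1980 = 0.99208
t_corrected = t_sea * factor = 11.95 * 0.99208
t_corrected = 11.8554 s

11.8554 s


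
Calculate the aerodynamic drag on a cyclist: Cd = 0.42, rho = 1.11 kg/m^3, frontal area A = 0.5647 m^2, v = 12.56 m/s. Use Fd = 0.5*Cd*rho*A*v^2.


Fd = 0.5 * Cd * rho * A * v^2
Fd = 0.5 * 0.42 * 1.11 * 0.5647 * 12.56^2
v^2 = 157.7536
Fd = 0.5 * 0.42 * 1.11 * 0.5647 * 157.7536 = 20.7654 N

20.7654 N


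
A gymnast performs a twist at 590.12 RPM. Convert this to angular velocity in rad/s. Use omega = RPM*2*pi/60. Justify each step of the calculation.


omega = RPM * 2 * pi / 60
omega = 590.12 * 2 * 3.14159 / 60
omega = 3707.8333 / 60 = 61.7972 rad/s

61.7972 rad/s


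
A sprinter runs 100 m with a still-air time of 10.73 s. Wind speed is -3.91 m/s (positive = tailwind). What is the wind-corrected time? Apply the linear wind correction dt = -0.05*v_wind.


dt = -0.05 * v_wind = -0.05 * -3.91 = 0.1955 s
t_corrected = t_still + dt = 10.73 + (0.1955)
t_corrected = 10.9255 s

10.9255 s


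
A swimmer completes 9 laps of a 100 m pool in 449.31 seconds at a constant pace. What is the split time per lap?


Split time = total_time / n_laps = 449.31 / 9
Split time = 49.9233 s per lap

49.9233 s


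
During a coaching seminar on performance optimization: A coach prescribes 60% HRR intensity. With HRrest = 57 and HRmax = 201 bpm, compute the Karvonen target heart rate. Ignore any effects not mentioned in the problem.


Target = HRrest + pct*(HRmax - HRrest)
Heart rate reserve = HRmax - HRrest = 201 - 57 = 144 bpm
Fraction = 60% = 0.6
Target = 57 + 0.6 * 144
Target = 57 + 86.4 = 143.4 bpm

143.4 bpm


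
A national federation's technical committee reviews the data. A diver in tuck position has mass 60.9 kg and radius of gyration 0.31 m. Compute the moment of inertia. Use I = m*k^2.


I = m * k^2
I = 60.9 * 0.31^2
I = 60.9 * 0.0961 = 5.8525 kg*m^2

5.8525 kg*m^2


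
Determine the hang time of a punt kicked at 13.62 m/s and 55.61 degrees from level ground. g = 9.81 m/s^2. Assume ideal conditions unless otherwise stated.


T = 2*v*sin(theta)/g
sin(theta) = sin(55.61 deg) = 0.8252
T = 2*13.62*0.8252 / 9.81
T = 22.4788 / 9.81 = 2.2914 s

2.2914 s


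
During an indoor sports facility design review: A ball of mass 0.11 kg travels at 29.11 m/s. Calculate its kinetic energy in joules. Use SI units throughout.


KE = 0.5 * m * v^2
KE = 0.5 * 0.11 * 29.11^2
KE = 0.5 * 0.11 * 847.3921 = 46.6066 J

46.6066 J


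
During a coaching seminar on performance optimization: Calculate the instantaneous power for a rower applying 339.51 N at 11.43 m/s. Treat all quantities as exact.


P = F * v
P = 339.51 * 11.43
P = 3880.5993 W

3880.5993 W


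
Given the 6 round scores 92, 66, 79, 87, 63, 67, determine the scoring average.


Average = sum / n
Sum = 454
Average = 454 / 6 = 75.6667

75.6667


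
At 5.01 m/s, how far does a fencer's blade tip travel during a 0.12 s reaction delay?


d = v * t
d = 5.01 * 0.12
d = 0.6012 m

0.6012 m


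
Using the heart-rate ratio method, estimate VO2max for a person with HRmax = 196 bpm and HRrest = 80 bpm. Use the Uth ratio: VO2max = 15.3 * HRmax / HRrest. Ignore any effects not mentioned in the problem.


VO2max = 15.3 * HRmax / HRrest
VO2max = 15.3 * 196 / 80
VO2max = 2998.8 / 80 = 37.485 mL/kg/min

37.485 mL/kg/min


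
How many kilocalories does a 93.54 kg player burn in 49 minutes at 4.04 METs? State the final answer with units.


kcal = MET * mass * time_hr
Convert time: 49 min = 0.8167 hr
kcal = 4.04 * 93.54 * 0.8167
kcal = 308.6196 kcal

308.6196 kcal


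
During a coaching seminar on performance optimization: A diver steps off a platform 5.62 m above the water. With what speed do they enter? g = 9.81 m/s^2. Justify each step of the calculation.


v = sqrt(2 * g * h)
v = sqrt(2 * 9.81 * 5.62)
v = sqrt(110.2644) = 10.5007 m/s

10.5007 m/s


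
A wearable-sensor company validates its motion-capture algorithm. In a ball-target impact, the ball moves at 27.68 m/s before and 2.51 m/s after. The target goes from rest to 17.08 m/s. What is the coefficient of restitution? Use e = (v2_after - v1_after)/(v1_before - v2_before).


e = (v2_after - v1_after) / (v1_before - v2_before)
Numerator = 17.08 - 2.51 = 14.57
Denominator = 27.68 - 0 = 27.68
e = 14.57 / 27.68 = 0.5264

0.5264


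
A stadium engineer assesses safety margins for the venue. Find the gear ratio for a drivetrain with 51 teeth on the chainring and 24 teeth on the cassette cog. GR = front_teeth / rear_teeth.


GR = front_teeth / rear_teeth
GR = 51 / 24
GR = 2.125

2.125


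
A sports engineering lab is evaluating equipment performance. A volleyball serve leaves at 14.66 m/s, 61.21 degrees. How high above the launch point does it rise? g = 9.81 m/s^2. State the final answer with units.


H = (v*sin(theta))^2 / (2*g)
vy = v*sin(theta) = 14.66 * sin(61.21 deg) = 12.8479 m/s
H = vy^2 / (2*g) = 165.0682 / (2*9.81)
H = 165.0682 / 19.62 = 8.4133 m

8.4133 m


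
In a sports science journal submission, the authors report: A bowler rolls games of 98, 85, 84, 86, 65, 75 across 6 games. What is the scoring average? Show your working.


Average = sum / n
Sum = 493
Average = 493 / 6 = 82.1667

82.1667


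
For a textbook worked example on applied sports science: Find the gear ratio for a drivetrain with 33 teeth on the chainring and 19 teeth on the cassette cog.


GR = front_teeth / rear_teeth
GR = 33 / 19
GR = 1.7368

1.7368


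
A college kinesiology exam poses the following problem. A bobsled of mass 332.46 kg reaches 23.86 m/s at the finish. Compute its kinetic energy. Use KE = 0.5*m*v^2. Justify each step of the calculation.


KE = 0.5 * m * v^2
KE = 0.5 * 332.46 * 23.86^2
KE = 0.5 * 332.46 * 569.2996 = 94634.6725 J

94634.6725 J


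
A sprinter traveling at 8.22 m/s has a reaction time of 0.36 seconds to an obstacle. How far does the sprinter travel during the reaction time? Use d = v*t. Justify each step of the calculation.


d = v * t
d = 8.22 * 0.36
d = 2.9592 m

2.9592 m


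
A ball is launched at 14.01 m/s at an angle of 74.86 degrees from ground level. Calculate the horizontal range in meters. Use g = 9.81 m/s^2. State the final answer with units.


R = v^2 * sin(2*theta) / g
Convert angle to radians: theta = 74.86 deg = 1.3066 rad
sin(2*theta) = sin(2.6131) = 0.5042
R = 14.01^2 * 0.5042 / 9.81
R = 196.2801 * 0.5042 / 9.81 = 10.0886 m

10.0886 m


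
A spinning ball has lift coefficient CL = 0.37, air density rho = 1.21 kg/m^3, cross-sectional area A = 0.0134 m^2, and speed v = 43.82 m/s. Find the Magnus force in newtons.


FM = 0.5 * CL * rho * A * v^2
FM = 0.5 * 0.37 * 1.21 * 0.0134 * 43.82^2
v^2 = 1920.1924
FM = 0.5 * 0.37 * 1.21 * 0.0134 * 1920.1924 = 5.7598 N

5.7598 N


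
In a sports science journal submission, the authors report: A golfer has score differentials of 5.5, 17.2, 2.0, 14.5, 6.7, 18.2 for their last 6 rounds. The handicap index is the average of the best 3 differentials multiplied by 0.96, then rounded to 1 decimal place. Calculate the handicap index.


All differentials: 5.5, 17.2, 2.0, 14.5, 6.7, 18.2
Sorted: 2.0, 5.5, 6.7, 14.5, 17.2, 18.2
Best 3: 2.0, 5.5, 6.7
Average of best = 14.2 / 3 = 4.7333
Raw index = 4.7333 * 0.96 = 4.544
Handicap index = round(4.544, 1) = 4.5

4.5


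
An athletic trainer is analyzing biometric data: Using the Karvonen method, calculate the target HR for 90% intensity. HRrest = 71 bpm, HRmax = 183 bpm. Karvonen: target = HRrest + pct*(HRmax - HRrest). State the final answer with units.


Target = HRrest + pct*(HRmax - HRrest)
Heart rate reserve = HRmax - HRrest = 183 - 71 = 112 bpm
Fraction = 90% = 0.9
Target = 71 + 0.9 * 112
Target = 71 + 100.8 = 171.8 bpm

171.8 bpm


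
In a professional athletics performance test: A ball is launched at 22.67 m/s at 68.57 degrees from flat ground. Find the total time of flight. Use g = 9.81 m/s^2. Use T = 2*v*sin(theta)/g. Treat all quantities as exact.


T = 2*v*sin(theta)/g
sin(theta) = sin(68.57 deg) = 0.9309
T = 2*22.67*0.9309 / 9.81
T = 42.2054 / 9.81 = 4.3023 s

4.3023 s


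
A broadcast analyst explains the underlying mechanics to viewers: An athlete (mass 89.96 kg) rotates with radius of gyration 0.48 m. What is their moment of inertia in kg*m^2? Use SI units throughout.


I = m * k^2
I = 89.96 * 0.48^2
I = 89.96 * 0.2304 = 20.7268 kg*m^2

20.7268 kg*m^2


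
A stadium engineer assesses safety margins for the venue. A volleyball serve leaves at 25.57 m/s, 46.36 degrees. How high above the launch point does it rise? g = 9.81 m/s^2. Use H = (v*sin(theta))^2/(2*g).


H = (v*sin(theta))^2 / (2*g)
vy = v*sin(theta) = 25.57 * sin(46.36 deg) = 18.5048 m/s
H = vy^2 / (2*g) = 342.4261 / (2*9.81)
H = 342.4261 / 19.62 = 17.4529 m

17.4529 m


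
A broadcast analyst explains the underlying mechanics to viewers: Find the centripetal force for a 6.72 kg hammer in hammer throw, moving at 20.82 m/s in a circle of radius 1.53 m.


Fc = m * v^2 / r
v^2 = 20.82^2 = 433.4724
Fc = 6.72 * 433.4724 / 1.53
Fc = 2912.9345 / 1.53 = 1903.8788 N

1903.8788 N


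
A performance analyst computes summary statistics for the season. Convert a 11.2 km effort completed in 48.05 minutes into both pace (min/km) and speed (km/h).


Pace = time / distance = 48.05 min / 11.2 km = 4.2902 min/km
Speed = distance / time_in_hours = 11.2 / 0.8008 hr
Speed = 13.9854 km/h

4.2902 min/km, 13.9854 km/h


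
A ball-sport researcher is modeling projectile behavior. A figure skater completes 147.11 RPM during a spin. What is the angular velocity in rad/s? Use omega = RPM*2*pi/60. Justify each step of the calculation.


omega = RPM * 2 * pi / 60
omega = 147.11 * 2 * 3.14159 / 60
omega = 924.3194 / 60 = 15.4053 rad/s

15.4053 rad/s


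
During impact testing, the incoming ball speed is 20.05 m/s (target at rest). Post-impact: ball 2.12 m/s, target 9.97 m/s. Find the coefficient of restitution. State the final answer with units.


e = (v2_after - v1_after) / (v1_before - v2_before)
Numerator = 9.97 - 2.12 = 7.85
Denominator = 20.05 - 0 = 20.05
e = 7.85 / 20.05 = 0.3915

0.3915


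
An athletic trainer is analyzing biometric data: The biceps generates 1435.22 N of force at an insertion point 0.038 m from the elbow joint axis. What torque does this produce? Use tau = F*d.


tau = F * d
tau = 1435.22 * 0.038
tau = 54.5384 N*m

54.5384 N*m


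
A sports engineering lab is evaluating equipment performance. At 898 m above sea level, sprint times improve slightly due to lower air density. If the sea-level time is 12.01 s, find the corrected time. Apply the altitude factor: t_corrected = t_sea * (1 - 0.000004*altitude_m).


Correction factor = 1 - 0.000004 * 898 = 0.996408
t_corrected = t_sea * factor = 12.01 * 0.996408
t_corrected = 11.9669 s

11.9669 s


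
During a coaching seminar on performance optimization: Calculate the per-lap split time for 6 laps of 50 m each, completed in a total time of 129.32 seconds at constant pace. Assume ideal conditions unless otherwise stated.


Split time = total_time / n_laps = 129.32 / 6
Split time = 21.5533 s per lap

21.5533 s


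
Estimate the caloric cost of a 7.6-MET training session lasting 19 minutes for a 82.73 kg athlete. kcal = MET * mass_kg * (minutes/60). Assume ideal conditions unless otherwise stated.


kcal = MET * mass * time_hr
Convert time: 19 min = 0.3167 hr
kcal = 7.6 * 82.73 * 0.3167
kcal = 199.1035 kcal

199.1035 kcal


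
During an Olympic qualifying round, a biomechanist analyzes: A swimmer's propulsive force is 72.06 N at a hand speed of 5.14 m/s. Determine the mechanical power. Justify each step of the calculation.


P = F * v
P = 72.06 * 5.14
P = 370.3884 W

370.3884 W


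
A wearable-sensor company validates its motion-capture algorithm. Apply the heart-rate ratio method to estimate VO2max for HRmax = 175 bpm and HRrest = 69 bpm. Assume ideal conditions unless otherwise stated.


VO2max = 15.3 * HRmax / HRrest
VO2max = 15.3 * 175 / 69
VO2max = 2677.5 / 69 = 38.8043 mL/kg/min

38.8043 mL/kg/min


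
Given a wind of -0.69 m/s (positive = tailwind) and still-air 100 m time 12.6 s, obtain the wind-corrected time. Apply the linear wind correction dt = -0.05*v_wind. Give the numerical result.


dt = -0.05 * v_wind = -0.05 * -0.69 = 0.0345 s
t_corrected = t_still + dt = 12.6 + (0.0345)
t_corrected = 12.6345 s

12.6345 s


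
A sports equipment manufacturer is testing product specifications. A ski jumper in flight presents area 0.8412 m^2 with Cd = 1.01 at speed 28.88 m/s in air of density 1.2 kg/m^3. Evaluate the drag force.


Fd = 0.5 * Cd * rho * A * v^2
Fd = 0.5 * 1.01 * 1.2 * 0.8412 * 28.88^2
v^2 = 834.0544
Fd = 0.5 * 1.01 * 1.2 * 0.8412 * 834.0544 = 425.1736 N

425.1736 N


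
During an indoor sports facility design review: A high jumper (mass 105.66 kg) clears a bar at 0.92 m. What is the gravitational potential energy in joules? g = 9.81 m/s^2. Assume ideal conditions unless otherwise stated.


PE = m * g * h
PE = 105.66 * 9.81 * 0.92
PE = 1036.5246 * 0.92 = 953.6026 J

953.6026 J


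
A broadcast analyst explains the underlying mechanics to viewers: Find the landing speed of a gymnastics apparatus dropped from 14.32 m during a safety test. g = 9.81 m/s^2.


v = sqrt(2 * g * h)
v = sqrt(2 * 9.81 * 14.32)
v = sqrt(280.9584) = 16.7618 m/s

16.7618 m/s


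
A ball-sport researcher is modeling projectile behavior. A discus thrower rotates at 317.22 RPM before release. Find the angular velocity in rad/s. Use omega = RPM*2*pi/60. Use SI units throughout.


omega = RPM * 2 * pi / 60
omega = 317.22 * 2 * 3.14159 / 60
omega = 1993.152 / 60 = 33.2192 rad/s

33.2192 rad/s


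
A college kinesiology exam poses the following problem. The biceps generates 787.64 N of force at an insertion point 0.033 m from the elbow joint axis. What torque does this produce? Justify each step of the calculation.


tau = F * d
tau = 787.64 * 0.033
tau = 25.9921 N*m

25.9921 N*m


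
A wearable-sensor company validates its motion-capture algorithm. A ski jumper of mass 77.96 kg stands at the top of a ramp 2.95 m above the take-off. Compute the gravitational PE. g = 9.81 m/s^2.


PE = m * g * h
PE = 77.96 * 9.81 * 2.95
PE = 764.7876 * 2.95 = 2256.1234 J

2256.1234 J


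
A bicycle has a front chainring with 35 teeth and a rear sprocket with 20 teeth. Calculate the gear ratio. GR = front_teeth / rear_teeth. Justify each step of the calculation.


GR = front_teeth / rear_teeth
GR = 35 / 20
GR = 1.75

1.75


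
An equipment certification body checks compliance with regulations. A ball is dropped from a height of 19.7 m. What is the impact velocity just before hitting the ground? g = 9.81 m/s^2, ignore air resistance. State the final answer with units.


v = sqrt(2 * g * h)
v = sqrt(2 * 9.81 * 19.7)
v = sqrt(386.514) = 19.66 m/s

19.66 m/s


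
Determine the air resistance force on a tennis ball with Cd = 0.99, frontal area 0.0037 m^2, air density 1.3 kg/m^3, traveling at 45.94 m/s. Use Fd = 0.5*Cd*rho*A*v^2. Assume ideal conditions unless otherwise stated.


Fd = 0.5 * Cd * rho * A * v^2
Fd = 0.5 * 0.99 * 1.3 * 0.0037 * 45.94^2
v^2 = 2110.4836
Fd = 0.5 * 0.99 * 1.3 * 0.0037 * 2110.4836 = 5.025 N

5.025 N


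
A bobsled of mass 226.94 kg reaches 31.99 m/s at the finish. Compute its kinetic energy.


KE = 0.5 * m * v^2
KE = 0.5 * 226.94 * 31.99^2
KE = 0.5 * 226.94 * 1023.3601 = 116120.6705 J

116120.6705 J


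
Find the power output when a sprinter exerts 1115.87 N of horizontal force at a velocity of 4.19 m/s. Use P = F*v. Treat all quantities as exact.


P = F * v
P = 1115.87 * 4.19
P = 4675.4953 W

4675.4953 W


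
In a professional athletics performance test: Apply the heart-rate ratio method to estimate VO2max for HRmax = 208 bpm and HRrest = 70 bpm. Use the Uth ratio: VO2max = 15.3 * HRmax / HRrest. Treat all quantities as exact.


VO2max = 15.3 * HRmax / HRrest
VO2max = 15.3 * 208 / 70
VO2max = 3182.4 / 70 = 45.4629 mL/kg/min

45.4629 mL/kg/min


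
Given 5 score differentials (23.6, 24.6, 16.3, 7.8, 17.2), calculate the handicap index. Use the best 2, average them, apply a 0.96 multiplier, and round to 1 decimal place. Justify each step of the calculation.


All differentials: 23.6, 24.6, 16.3, 7.8, 17.2
Sorted: 7.8, 16.3, 17.2, 23.6, 24.6
Best 2: 7.8, 16.3
Average of best = 24.1 / 2 = 12.05
Raw index = 12.05 * 0.96 = 11.568
Handicap index = round(11.568, 1) = 11.6

11.6


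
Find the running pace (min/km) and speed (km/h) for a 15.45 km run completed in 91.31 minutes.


Pace = time / distance = 91.31 min / 15.45 km = 5.91 min/km
Speed = distance / time_in_hours = 15.45 / 1.5218 hr
Speed = 10.1522 km/h

5.91 min/km, 10.1522 km/h


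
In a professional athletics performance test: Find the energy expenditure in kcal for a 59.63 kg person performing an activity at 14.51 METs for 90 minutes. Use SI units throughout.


kcal = MET * mass * time_hr
Convert time: 90 min = 1.5 hr
kcal = 14.51 * 59.63 * 1.5
kcal = 1297.847 kcal

1297.847 kcal


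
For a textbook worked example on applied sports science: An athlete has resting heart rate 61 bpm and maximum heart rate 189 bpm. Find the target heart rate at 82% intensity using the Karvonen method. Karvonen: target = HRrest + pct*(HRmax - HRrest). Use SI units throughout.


Target = HRrest + pct*(HRmax - HRrest)
Heart rate reserve = HRmax - HRrest = 189 - 61 = 128 bpm
Fraction = 82% = 0.82
Target = 61 + 0.82 * 128
Target = 61 + 104.96 = 165.96 bpm

165.96 bpm


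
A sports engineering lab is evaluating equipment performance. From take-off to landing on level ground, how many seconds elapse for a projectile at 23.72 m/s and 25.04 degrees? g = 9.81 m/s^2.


T = 2*v*sin(theta)/g
sin(theta) = sin(25.04 deg) = 0.4233
T = 2*23.72*0.4233 / 9.81
T = 20.079 / 9.81 = 2.0468 s

2.0468 s
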